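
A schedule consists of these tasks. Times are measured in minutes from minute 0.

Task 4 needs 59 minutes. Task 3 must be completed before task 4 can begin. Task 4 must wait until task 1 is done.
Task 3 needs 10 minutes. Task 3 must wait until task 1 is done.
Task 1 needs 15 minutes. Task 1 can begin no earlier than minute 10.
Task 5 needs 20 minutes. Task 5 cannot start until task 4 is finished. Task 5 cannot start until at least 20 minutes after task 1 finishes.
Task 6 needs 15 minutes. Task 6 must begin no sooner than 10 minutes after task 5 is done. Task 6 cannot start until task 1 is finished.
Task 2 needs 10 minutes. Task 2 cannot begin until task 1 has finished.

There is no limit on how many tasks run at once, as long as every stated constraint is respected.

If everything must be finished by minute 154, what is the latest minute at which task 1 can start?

Nothing follows task 2; the deadline of minute 154 is its only limit. It must start by 154 − 10 = minute 144.
Nothing follows task 6; the deadline of minute 154 is its only limit. It must start by 154 − 15 = minute 139.
Task 5 has to be done before task 6 (must start by minute 139, minus 10-minute gap → minute 129). That means finishing by minute 129, i.e. starting by 129 − 20 = minute 109.
Since task 5 (must start by minute 109) depends on it, task 4 must finish by minute 109. Backing off its 59-minute duration gives a latest start of minute 50.
Task 3 feeds into task 4 (must start by minute 50); so task 3 must finish by minute 50 and therefore start by minute 40.
For task 1: task 2 (must start by minute 144); task 3 (must start by minute 40); task 4 (must start by minute 50); task 5 (must start by minute 109, minus 20-minute gap → minute 89); task 6 (must start by minute 139). The most restrictive is minute 40; with a 15-minute duration, task 1 must start by minute 25.

25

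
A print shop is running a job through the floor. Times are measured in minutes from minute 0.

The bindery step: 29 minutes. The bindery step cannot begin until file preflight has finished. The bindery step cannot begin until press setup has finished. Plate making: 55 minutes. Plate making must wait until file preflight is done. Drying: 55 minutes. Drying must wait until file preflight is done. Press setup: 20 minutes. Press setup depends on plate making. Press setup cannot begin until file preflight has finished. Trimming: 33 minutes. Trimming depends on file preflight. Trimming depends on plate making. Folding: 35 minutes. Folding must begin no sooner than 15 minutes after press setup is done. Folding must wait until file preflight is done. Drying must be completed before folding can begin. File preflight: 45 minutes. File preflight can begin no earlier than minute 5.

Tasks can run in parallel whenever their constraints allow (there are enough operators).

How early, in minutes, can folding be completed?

175

File preflight waits on its own release at minute 5, so it starts at minute 5 and finishes at 5 + 45 = minute 50.
After file preflight (finishes minute 50), drying can start at minute 50 and finishes at minute 105.
After file preflight (finishes minute 50), plate making can start at minute 50 and finishes at minute 105.
Press setup needs all of plate making (finishes minute 105); file preflight (finishes minute 50). That puts its earliest start at minute 105; it finishes at 105 + 20 = minute 125.
Folding has to wait for press setup (finishes minute 125, plus 15-minute gap → minute 140); file preflight (finishes minute 50); drying (finishes minute 105). The latest of these is minute 140, so folding runs minute 140 to 140 + 35 = minute 175.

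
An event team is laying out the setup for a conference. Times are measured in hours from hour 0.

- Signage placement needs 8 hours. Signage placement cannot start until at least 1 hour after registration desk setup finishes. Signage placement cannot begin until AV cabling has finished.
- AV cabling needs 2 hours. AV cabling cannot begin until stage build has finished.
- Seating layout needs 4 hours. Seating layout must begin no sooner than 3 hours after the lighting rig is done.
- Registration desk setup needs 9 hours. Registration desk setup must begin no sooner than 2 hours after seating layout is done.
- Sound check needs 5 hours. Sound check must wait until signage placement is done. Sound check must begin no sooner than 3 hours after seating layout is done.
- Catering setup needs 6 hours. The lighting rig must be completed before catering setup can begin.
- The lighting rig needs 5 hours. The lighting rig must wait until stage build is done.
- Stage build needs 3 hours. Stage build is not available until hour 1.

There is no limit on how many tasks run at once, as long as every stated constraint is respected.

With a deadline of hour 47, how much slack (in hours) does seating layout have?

6

Stage build cannot begin until its own release at hour 1. It runs from hour 1 to 1 + 3 = hour 4.
After stage build (finishes hour 4), the lighting rig can start at hour 4 and finishes at hour 9.
After the lighting rig (finishes hour 9, plus 3-hour gap → hour 12), seating layout can start at hour 12 and finishes at hour 16.

Working backward from the deadline:
Sound check must finish by hour 47; it takes 5 hours, so it must start by 47 − 5 = hour 42.
Signage placement must finish before sound check (must start by hour 42). With an 8-hour duration, signage placement must start by 42 − 8 = hour 34.
Since signage placement (must start by hour 34, minus 1-hour gap → hour 33) depends on it, registration desk setup must finish by hour 33. Backing off its 9-hour duration gives a latest start of hour 24.
Seating layout feeds registration desk setup (must start by hour 24, minus 2-hour gap → hour 22); sound check (must start by hour 42, minus 3-hour gap → hour 39). Taking the minimum, seating layout must finish by hour 22 and start by 22 − 4 = hour 18.
So seating layout can start as early as hour 12 and as late as hour 18, giving 18 − 12 = 6 hours of slack.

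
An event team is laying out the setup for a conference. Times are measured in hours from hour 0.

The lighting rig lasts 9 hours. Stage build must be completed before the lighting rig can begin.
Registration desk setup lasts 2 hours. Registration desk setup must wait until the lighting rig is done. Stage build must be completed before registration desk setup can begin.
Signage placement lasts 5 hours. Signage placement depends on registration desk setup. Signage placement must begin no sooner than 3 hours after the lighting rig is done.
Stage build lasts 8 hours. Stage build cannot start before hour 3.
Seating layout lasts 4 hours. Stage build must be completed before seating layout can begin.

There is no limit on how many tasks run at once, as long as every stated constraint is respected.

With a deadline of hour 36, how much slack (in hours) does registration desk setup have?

9

After its own release at hour 3, stage build can start at hour 3 and finishes at hour 11.
After stage build (finishes hour 11), the lighting rig can start at hour 11 and finishes at hour 20.
Registration desk setup cannot start until the lighting rig (finishes hour 20); stage build (finishes hour 11). The controlling bound is hour 20, so registration desk setup finishes at 20 + 2 = hour 22.

Working backward from the deadline:
Signage placement has no dependents, so it just needs to finish by hour 36. Starting by 36 − 5 = hour 31 achieves that.
Registration desk setup must finish before signage placement (must start by hour 31). With a 2-hour duration, registration desk setup must start by 31 − 2 = hour 29.
So registration desk setup can start as early as hour 20 and as late as hour 29, giving 29 − 20 = 9 hours of slack.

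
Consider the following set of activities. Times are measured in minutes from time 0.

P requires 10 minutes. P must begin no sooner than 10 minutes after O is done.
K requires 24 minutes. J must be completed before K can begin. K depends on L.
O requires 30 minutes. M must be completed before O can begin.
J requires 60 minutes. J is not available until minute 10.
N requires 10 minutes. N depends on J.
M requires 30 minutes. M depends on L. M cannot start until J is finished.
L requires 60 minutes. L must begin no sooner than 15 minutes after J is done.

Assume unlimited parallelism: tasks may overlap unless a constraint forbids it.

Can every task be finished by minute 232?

J waits on its own release at minute 10, so it starts at minute 10 and finishes at 10 + 60 = minute 70.
N waits on J (finishes minute 70), so it starts at minute 70 and finishes at 70 + 10 = minute 80.
L waits on J (finishes minute 70, plus 15-minute gap → minute 85), so it starts at minute 85 and finishes at 85 + 60 = minute 145.
For M: L (finishes minute 145); J (finishes minute 70). Taking the maximum gives a start of minute 145, and it finishes at 145 + 30 = minute 175.
O waits on M (finishes minute 175), so it starts at minute 175 and finishes at 175 + 30 = minute 205.
P cannot begin until O (finishes minute 205, plus 10-minute gap → minute 215). It runs from minute 215 to 215 + 10 = minute 225.
K has to wait for J (finishes minute 70); L (finishes minute 145). The latest of these is minute 145, so K runs minute 145 to 145 + 24 = minute 169.
Every task is finished by minute 225, which is no later than the deadline of 232, so the schedule is feasible.

Yes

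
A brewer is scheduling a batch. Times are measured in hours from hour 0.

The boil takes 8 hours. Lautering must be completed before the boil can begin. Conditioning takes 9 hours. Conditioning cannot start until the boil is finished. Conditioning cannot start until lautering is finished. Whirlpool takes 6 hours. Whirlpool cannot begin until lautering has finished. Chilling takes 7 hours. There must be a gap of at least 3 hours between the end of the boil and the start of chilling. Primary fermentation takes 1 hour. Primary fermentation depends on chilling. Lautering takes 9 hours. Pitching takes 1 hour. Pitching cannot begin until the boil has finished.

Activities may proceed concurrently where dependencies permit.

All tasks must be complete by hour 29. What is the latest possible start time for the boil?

10

To finish by hour 29, primary fermentation (duration 1) must start no later than hour 28.
Chilling must finish before primary fermentation (must start by hour 28). With a 7-hour duration, chilling must start by 28 − 7 = hour 21.
Nothing follows pitching; the deadline of hour 29 is its only limit. It must start by 29 − 1 = hour 28.
Nothing follows conditioning; the deadline of hour 29 is its only limit. It must start by 29 − 9 = hour 20.
The boil must finish in time for chilling (must start by hour 21, minus 3-hour gap → hour 18); pitching (must start by hour 28); conditioning (must start by hour 20). The tightest is hour 18, so the boil must start by 18 − 8 = hour 10.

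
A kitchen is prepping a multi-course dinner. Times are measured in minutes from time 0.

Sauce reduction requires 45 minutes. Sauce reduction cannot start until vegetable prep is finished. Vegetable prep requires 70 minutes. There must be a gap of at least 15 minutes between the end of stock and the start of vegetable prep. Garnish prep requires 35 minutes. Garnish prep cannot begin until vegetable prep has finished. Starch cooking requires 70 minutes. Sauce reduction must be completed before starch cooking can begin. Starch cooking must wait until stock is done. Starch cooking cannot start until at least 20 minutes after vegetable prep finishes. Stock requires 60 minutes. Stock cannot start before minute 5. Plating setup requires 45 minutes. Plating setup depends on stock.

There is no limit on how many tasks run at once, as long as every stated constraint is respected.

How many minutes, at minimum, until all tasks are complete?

After its own release at minute 5, stock can start at minute 5 and finishes at minute 65.
After stock (finishes minute 65), plating setup can start at minute 65 and finishes at minute 110.
After stock (finishes minute 65, plus 15-minute gap → minute 80), vegetable prep can start at minute 80 and finishes at minute 150.
After vegetable prep (finishes minute 150), garnish prep can start at minute 150 and finishes at minute 185.
After vegetable prep (finishes minute 150), sauce reduction can start at minute 150 and finishes at minute 195.
Starch cooking cannot start until sauce reduction (finishes minute 195); stock (finishes minute 65); vegetable prep (finishes minute 150, plus 20-minute gap → minute 170). The controlling bound is minute 195, so starch cooking finishes at 195 + 70 = minute 265.
All tasks are finished once the last one completes. Finish times: Stock at 65, Vegetable prep at 150, Sauce reduction at 195, Starch cooking at 265, Plating setup at 110, Garnish prep at 185. The latest is minute 265.

265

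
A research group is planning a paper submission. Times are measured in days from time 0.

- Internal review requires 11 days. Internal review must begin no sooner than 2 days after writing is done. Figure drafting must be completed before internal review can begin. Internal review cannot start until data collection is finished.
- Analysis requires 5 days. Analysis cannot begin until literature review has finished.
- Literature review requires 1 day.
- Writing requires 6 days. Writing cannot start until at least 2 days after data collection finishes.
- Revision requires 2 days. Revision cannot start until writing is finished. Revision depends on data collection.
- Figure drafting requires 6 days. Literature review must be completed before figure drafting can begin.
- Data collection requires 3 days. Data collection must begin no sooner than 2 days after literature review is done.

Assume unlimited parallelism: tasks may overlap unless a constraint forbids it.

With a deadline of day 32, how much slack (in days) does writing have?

Literature review has no prerequisites, so it starts at day 0 and finishes at day 1.
Data collection cannot begin until literature review (finishes day 1, plus 2-day gap → day 3). It runs from day 3 to 3 + 3 = day 6.
Writing cannot begin until data collection (finishes day 6, plus 2-day gap → day 8). It runs from day 8 to 8 + 6 = day 14.

Working backward from the deadline:
Internal review must finish by day 32; it takes 11 days, so it must start by 32 − 11 = day 21.
Revision must finish by day 32; it takes 2 days, so it must start by 32 − 2 = day 30.
For writing: internal review (must start by day 21, minus 2-day gap → day 19); revision (must start by day 30). The most restrictive is day 19; with a 6-day duration, writing must start by day 13.
So writing can start as early as day 8 and as late as day 13, giving 13 − 8 = 5 days of slack.

5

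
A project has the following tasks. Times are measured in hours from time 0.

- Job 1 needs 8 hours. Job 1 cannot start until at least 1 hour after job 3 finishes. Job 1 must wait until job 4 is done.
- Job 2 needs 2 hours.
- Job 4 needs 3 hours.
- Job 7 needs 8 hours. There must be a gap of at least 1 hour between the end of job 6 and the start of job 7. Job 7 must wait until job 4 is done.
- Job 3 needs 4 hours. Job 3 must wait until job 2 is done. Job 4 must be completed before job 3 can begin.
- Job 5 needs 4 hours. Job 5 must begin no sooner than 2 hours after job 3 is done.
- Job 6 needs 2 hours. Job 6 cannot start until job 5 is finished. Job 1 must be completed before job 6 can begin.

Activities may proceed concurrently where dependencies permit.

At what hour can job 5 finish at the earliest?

13

Nothing blocks job 4, so it runs from hour 0 to hour 3.
Nothing blocks job 2, so it runs from hour 0 to hour 2.
Job 3 needs all of job 2 (finishes hour 2); job 4 (finishes hour 3). That puts its earliest start at hour 3; it finishes at 3 + 4 = hour 7.
After job 3 (finishes hour 7, plus 2-hour gap → hour 9), job 5 can start at hour 9 and finishes at hour 13.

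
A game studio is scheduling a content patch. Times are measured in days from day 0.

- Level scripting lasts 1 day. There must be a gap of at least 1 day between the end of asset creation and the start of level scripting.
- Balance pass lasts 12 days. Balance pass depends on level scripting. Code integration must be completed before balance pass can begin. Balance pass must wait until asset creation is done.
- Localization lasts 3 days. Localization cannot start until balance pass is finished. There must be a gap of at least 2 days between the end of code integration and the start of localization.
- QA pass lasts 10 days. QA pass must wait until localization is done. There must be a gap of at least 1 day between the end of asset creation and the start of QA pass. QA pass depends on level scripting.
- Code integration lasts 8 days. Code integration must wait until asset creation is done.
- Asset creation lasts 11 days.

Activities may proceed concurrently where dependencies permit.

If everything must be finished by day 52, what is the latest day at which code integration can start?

19

QA pass must finish by day 52; it takes 10 days, so it must start by 52 − 10 = day 42.
Since QA pass (must start by day 42) depends on it, localization must finish by day 42. Backing off its 3-day duration gives a latest start of day 39.
Balance pass feeds into localization (must start by day 39); so balance pass must finish by day 39 and therefore start by day 27.
For code integration: balance pass (must start by day 27); localization (must start by day 39, minus 2-day gap → day 37). The most restrictive is day 27; with an 8-day duration, code integration must start by day 19.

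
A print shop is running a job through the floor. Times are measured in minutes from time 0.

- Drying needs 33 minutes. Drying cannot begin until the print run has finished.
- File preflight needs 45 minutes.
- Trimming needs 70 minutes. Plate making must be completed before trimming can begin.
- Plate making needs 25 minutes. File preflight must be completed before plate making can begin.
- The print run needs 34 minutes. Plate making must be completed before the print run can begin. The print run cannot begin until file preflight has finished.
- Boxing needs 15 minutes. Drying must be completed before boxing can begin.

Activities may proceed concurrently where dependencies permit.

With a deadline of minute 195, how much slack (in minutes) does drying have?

43

File preflight can start immediately at minute 0; it finishes at minute 45.
Plate making cannot begin until file preflight (finishes minute 45). It runs from minute 45 to 45 + 25 = minute 70.
The print run cannot start until plate making (finishes minute 70); file preflight (finishes minute 45). The controlling bound is minute 70, so the print run finishes at 70 + 34 = minute 104.
Drying cannot begin until the print run (finishes minute 104). It runs from minute 104 to 104 + 33 = minute 137.

Working backward from the deadline:
Boxing must finish by minute 195; it takes 15 minutes, so it must start by 195 − 15 = minute 180.
Since boxing (must start by minute 180) depends on it, drying must finish by minute 180. Backing off its 33-minute duration gives a latest start of minute 147.
So drying can start as early as minute 104 and as late as minute 147, giving 147 − 104 = 43 minutes of slack.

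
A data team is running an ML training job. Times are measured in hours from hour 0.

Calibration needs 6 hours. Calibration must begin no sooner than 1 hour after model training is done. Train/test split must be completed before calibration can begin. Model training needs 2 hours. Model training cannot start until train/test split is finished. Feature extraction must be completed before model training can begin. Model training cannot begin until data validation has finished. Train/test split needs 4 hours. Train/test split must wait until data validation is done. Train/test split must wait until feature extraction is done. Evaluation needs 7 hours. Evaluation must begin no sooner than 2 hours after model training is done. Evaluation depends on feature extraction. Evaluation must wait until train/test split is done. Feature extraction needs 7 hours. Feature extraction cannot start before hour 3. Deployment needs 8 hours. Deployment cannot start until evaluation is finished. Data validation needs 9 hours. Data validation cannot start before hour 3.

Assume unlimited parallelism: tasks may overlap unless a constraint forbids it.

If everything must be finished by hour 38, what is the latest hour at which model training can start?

Deployment has no dependents, so it just needs to finish by hour 38. Starting by 38 − 8 = hour 30 achieves that.
Evaluation has to be done before deployment (must start by hour 30). That means finishing by hour 30, i.e. starting by 30 − 7 = hour 23.
To finish by hour 38, calibration (duration 6) must start no later than hour 32.
Model training feeds evaluation (must start by hour 23, minus 2-hour gap → hour 21); calibration (must start by hour 32, minus 1-hour gap → hour 31). Taking the minimum, model training must finish by hour 21 and start by 21 − 2 = hour 19.

19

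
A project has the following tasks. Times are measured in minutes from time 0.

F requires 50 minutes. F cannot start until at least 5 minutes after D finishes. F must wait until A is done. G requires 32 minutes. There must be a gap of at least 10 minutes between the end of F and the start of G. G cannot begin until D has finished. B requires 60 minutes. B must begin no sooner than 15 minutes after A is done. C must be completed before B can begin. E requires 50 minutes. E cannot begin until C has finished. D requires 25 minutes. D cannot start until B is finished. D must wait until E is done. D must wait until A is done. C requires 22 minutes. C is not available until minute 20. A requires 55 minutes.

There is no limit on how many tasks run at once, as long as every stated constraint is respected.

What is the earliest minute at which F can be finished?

C cannot begin until its own release at minute 20. It runs from minute 20 to 20 + 22 = minute 42.
E cannot begin until C (finishes minute 42). It runs from minute 42 to 42 + 50 = minute 92.
Nothing blocks A, so it runs from minute 0 to minute 55.
B has to wait for A (finishes minute 55, plus 15-minute gap → minute 70); C (finishes minute 42). The latest of these is minute 70, so B runs minute 70 to 70 + 60 = minute 130.
D has to wait for B (finishes minute 130); E (finishes minute 92); A (finishes minute 55). The latest of these is minute 130, so D runs minute 130 to 130 + 25 = minute 155.
For F: D (finishes minute 155, plus 5-minute gap → minute 160); A (finishes minute 55). Taking the maximum gives a start of minute 160, and it finishes at 160 + 50 = minute 210.

210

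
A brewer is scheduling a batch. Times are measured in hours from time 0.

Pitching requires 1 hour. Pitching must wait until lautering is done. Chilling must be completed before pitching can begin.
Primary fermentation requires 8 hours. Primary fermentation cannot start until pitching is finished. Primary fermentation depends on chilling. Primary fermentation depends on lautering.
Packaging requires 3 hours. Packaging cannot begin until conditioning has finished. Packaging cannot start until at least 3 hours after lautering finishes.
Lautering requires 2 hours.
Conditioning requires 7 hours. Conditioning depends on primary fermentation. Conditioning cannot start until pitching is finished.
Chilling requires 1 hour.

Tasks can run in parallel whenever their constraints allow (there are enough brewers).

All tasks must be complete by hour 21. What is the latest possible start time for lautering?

Packaging must finish by hour 21; it takes 3 hours, so it must start by 21 − 3 = hour 18.
Conditioning has to be done before packaging (must start by hour 18). That means finishing by hour 18, i.e. starting by 18 − 7 = hour 11.
Primary fermentation must finish before conditioning (must start by hour 11). With an 8-hour duration, primary fermentation must start by 11 − 8 = hour 3.
Pitching must finish in time for primary fermentation (must start by hour 3); conditioning (must start by hour 11). The tightest is hour 3, so pitching must start by 3 − 1 = hour 2.
Lautering must finish in time for pitching (must start by hour 2); primary fermentation (must start by hour 3); packaging (must start by hour 18, minus 3-hour gap → hour 15). The tightest is hour 2, so lautering must start by 2 − 2 = hour 0.

0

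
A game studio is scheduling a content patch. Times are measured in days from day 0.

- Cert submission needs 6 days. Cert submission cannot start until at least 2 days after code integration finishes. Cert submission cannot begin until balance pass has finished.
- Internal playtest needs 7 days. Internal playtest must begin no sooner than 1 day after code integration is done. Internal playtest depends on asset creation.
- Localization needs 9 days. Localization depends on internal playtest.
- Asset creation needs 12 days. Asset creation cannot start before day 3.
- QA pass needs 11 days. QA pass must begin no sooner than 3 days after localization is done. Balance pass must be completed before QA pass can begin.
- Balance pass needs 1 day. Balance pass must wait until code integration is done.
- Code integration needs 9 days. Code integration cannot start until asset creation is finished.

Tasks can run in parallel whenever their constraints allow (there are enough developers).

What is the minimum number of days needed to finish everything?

Asset creation cannot begin until its own release at day 3. It runs from day 3 to 3 + 12 = day 15.
Code integration waits on asset creation (finishes day 15), so it starts at day 15 and finishes at 15 + 9 = day 24.
Balance pass waits on code integration (finishes day 24), so it starts at day 24 and finishes at 24 + 1 = day 25.
Cert submission needs all of code integration (finishes day 24, plus 2-day gap → day 26); balance pass (finishes day 25). That puts its earliest start at day 26; it finishes at 26 + 6 = day 32.
Internal playtest cannot start until code integration (finishes day 24, plus 1-day gap → day 25); asset creation (finishes day 15). The controlling bound is day 25, so internal playtest finishes at 25 + 7 = day 32.
Localization waits on internal playtest (finishes day 32), so it starts at day 32 and finishes at 32 + 9 = day 41.
QA pass needs all of localization (finishes day 41, plus 3-day gap → day 44); balance pass (finishes day 25). That puts its earliest start at day 44; it finishes at 44 + 11 = day 55.
All tasks are finished once the last one completes. Finish times: Asset creation at 15, Code integration at 24, Internal playtest at 32, Balance pass at 25, Localization at 41, QA pass at 55, Cert submission at 32. The latest is day 55.

55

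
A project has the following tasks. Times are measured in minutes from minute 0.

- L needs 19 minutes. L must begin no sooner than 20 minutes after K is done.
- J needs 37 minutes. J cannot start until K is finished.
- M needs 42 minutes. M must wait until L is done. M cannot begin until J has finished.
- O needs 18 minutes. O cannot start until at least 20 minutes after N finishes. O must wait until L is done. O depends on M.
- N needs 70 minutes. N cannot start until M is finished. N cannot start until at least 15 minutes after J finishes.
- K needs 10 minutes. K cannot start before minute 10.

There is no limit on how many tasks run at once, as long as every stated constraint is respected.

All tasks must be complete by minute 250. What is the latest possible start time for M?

100

Nothing follows O; the deadline of minute 250 is its only limit. It must start by 250 − 18 = minute 232.
N has to be done before O (must start by minute 232, minus 20-minute gap → minute 212). That means finishing by minute 212, i.e. starting by 212 − 70 = minute 142.
M feeds N (must start by minute 142); O (must start by minute 232). Taking the minimum, M must finish by minute 142 and start by 142 − 42 = minute 100.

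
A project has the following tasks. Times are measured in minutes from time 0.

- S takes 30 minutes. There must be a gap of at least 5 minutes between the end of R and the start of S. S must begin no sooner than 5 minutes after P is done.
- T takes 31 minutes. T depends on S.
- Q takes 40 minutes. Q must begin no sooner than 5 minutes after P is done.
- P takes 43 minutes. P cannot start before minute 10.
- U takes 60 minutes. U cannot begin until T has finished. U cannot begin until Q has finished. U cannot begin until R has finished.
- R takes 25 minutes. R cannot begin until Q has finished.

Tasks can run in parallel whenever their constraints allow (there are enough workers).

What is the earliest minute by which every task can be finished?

P waits on its own release at minute 10, so it starts at minute 10 and finishes at 10 + 43 = minute 53.
Q cannot begin until P (finishes minute 53, plus 5-minute gap → minute 58). It runs from minute 58 to 58 + 40 = minute 98.
R cannot begin until Q (finishes minute 98). It runs from minute 98 to 98 + 25 = minute 123.
For S: R (finishes minute 123, plus 5-minute gap → minute 128); P (finishes minute 53, plus 5-minute gap → minute 58). Taking the maximum gives a start of minute 128, and it finishes at 128 + 30 = minute 158.
After S (finishes minute 158), T can start at minute 158 and finishes at minute 189.
U needs all of T (finishes minute 189); Q (finishes minute 98); R (finishes minute 123). That puts its earliest start at minute 189; it finishes at 189 + 60 = minute 249.
All tasks are finished once the last one completes. Finish times: P at 53, Q at 98, R at 123, S at 158, T at 189, U at 249. The latest is minute 249.

249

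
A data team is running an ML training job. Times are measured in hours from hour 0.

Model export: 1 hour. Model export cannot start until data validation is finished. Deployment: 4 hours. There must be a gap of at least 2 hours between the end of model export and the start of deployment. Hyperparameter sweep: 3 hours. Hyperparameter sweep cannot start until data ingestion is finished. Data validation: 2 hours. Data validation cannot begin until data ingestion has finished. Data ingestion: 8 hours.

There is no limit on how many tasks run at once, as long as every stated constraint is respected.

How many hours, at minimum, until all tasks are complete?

17

Data ingestion has no prerequisites, so it starts at hour 0 and finishes at hour 8.
Hyperparameter sweep cannot begin until data ingestion (finishes hour 8). It runs from hour 8 to 8 + 3 = hour 11.
Data validation waits on data ingestion (finishes hour 8), so it starts at hour 8 and finishes at 8 + 2 = hour 10.
Model export cannot begin until data validation (finishes hour 10). It runs from hour 10 to 10 + 1 = hour 11.
After model export (finishes hour 11, plus 2-hour gap → hour 13), deployment can start at hour 13 and finishes at hour 17.
All tasks are finished once the last one completes. Finish times: Data ingestion at 8, Data validation at 10, Hyperparameter sweep at 11, Model export at 11, Deployment at 17. The latest is hour 17.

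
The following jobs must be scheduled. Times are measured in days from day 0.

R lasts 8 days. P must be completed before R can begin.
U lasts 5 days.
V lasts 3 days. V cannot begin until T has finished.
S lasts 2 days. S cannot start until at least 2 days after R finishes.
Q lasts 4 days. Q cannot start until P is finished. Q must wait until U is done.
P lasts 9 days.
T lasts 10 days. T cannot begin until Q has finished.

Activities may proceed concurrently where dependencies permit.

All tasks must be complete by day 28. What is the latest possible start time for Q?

11

V must finish by day 28; it takes 3 days, so it must start by 28 − 3 = day 25.
T has to be done before V (must start by day 25). That means finishing by day 25, i.e. starting by 25 − 10 = day 15.
Since T (must start by day 15) depends on it, Q must finish by day 15. Backing off its 4-day duration gives a latest start of day 11.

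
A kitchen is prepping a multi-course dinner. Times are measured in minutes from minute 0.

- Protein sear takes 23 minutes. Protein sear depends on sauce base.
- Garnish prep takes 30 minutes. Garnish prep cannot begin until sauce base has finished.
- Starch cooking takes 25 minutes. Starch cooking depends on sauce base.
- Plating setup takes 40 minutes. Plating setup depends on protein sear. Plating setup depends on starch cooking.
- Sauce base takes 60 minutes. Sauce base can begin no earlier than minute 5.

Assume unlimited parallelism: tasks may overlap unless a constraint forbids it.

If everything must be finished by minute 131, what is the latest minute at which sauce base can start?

To finish by minute 131, plating setup (duration 40) must start no later than minute 91.
Since plating setup (must start by minute 91) depends on it, protein sear must finish by minute 91. Backing off its 23-minute duration gives a latest start of minute 68.
Since plating setup (must start by minute 91) depends on it, starch cooking must finish by minute 91. Backing off its 25-minute duration gives a latest start of minute 66.
Nothing follows garnish prep; the deadline of minute 131 is its only limit. It must start by 131 − 30 = minute 101.
Sauce base must finish in time for protein sear (must start by minute 68); starch cooking (must start by minute 66); garnish prep (must start by minute 101). The tightest is minute 66, so sauce base must start by 66 − 60 = minute 6.

6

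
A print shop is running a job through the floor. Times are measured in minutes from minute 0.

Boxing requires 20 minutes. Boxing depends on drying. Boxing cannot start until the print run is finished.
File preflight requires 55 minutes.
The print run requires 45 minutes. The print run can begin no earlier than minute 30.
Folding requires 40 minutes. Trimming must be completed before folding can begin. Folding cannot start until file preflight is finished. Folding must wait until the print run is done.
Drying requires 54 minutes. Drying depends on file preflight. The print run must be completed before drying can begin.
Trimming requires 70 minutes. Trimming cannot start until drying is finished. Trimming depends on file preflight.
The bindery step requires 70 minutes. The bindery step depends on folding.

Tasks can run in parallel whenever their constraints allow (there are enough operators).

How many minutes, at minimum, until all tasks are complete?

After its own release at minute 30, the print run can start at minute 30 and finishes at minute 75.
File preflight has no prerequisites, so it starts at minute 0 and finishes at minute 55.
Drying has to wait for file preflight (finishes minute 55); the print run (finishes minute 75). The latest of these is minute 75, so drying runs minute 75 to 75 + 54 = minute 129.
Boxing needs all of drying (finishes minute 129); the print run (finishes minute 75). That puts its earliest start at minute 129; it finishes at 129 + 20 = minute 149.
For trimming: drying (finishes minute 129); file preflight (finishes minute 55). Taking the maximum gives a start of minute 129, and it finishes at 129 + 70 = minute 199.
Folding cannot start until trimming (finishes minute 199); file preflight (finishes minute 55); the print run (finishes minute 75). The controlling bound is minute 199, so folding finishes at 199 + 40 = minute 239.
After folding (finishes minute 239), the bindery step can start at minute 239 and finishes at minute 309.
All tasks are finished once the last one completes. Finish times: File preflight at 55, The print run at 75, Drying at 129, Trimming at 199, Folding at 239, The bindery step at 309, Boxing at 149. The latest is minute 309.

309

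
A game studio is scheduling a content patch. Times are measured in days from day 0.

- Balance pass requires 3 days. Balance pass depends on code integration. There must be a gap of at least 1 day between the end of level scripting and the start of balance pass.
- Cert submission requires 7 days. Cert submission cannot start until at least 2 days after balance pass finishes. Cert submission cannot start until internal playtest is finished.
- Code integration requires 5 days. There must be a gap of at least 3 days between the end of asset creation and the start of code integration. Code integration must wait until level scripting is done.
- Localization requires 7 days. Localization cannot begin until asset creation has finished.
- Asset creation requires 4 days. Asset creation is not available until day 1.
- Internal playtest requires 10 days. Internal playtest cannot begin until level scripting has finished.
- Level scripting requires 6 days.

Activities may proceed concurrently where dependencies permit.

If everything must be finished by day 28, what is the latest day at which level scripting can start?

5

Cert submission has no dependents, so it just needs to finish by day 28. Starting by 28 − 7 = day 21 achieves that.
Since cert submission (must start by day 21, minus 2-day gap → day 19) depends on it, balance pass must finish by day 19. Backing off its 3-day duration gives a latest start of day 16.
Code integration has to be done before balance pass (must start by day 16). That means finishing by day 16, i.e. starting by 16 − 5 = day 11.
Internal playtest feeds into cert submission (must start by day 21); so internal playtest must finish by day 21 and therefore start by day 11.
For level scripting: code integration (must start by day 11); internal playtest (must start by day 11); balance pass (must start by day 16, minus 1-day gap → day 15). The most restrictive is day 11; with a 6-day duration, level scripting must start by day 5.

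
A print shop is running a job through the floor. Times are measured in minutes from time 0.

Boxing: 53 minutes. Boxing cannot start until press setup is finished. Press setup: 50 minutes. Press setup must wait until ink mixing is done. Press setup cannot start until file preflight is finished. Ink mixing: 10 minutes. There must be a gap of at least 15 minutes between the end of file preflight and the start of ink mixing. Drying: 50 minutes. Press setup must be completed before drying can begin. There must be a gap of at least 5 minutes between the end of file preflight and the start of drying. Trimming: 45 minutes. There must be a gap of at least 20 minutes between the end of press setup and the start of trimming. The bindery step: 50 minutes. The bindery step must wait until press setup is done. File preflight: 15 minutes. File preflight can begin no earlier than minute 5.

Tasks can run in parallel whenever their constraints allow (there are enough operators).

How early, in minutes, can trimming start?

115

File preflight cannot begin until its own release at minute 5. It runs from minute 5 to 5 + 15 = minute 20.
Ink mixing waits on file preflight (finishes minute 20, plus 15-minute gap → minute 35), so it starts at minute 35 and finishes at 35 + 10 = minute 45.
Press setup has to wait for ink mixing (finishes minute 45); file preflight (finishes minute 20). The latest of these is minute 45, so press setup runs minute 45 to 45 + 50 = minute 95.
Trimming waits on press setup (finishes minute 95, plus 20-minute gap → minute 115), so the earliest it can start is minute 115.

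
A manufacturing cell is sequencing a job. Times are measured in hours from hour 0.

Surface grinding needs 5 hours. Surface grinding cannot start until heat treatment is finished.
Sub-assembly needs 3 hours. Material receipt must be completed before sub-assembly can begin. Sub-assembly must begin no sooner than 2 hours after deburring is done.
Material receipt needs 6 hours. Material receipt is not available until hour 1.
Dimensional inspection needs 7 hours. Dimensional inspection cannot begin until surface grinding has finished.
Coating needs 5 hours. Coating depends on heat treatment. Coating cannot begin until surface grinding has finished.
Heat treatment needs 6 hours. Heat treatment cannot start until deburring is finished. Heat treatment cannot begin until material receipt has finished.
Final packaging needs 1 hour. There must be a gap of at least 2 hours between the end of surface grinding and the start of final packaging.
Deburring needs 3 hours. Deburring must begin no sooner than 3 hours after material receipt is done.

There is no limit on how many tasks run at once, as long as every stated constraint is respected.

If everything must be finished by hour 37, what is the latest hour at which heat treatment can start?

Nothing follows dimensional inspection; the deadline of hour 37 is its only limit. It must start by 37 − 7 = hour 30.
Coating must finish by hour 37; it takes 5 hours, so it must start by 37 − 5 = hour 32.
Nothing follows final packaging; the deadline of hour 37 is its only limit. It must start by 37 − 1 = hour 36.
Surface grinding must finish in time for dimensional inspection (must start by hour 30); coating (must start by hour 32); final packaging (must start by hour 36, minus 2-hour gap → hour 34). The tightest is hour 30, so surface grinding must start by 30 − 5 = hour 25.
Heat treatment must finish in time for surface grinding (must start by hour 25); coating (must start by hour 32). The tightest is hour 25, so heat treatment must start by 25 − 6 = hour 19.

19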